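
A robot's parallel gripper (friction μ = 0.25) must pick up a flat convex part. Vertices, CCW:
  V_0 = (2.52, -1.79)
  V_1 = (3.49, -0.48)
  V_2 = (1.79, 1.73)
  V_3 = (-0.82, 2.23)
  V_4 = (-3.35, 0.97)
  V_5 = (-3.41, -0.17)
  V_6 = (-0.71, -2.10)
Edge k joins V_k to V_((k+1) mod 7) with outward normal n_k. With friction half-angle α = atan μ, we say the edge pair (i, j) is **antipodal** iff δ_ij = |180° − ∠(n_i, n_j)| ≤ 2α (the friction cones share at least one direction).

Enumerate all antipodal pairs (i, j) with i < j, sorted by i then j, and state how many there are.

count = 5; pairs: (0,3), (1,5), (2,5), (2,6), (3,6)

α = atan 0.25 = 14.04°;  2α = 28.07°
n_0 = (+0.8037, -0.5951)
n_1 = (+0.7926, +0.6097)
n_2 = (+0.1881, +0.9821)
n_3 = (-0.4458, +0.8951)
n_4 = (-0.9986, +0.0526)
n_5 = (-0.5815, -0.8135)
n_6 = (+0.0955, -0.9954)
  (0,1): δ = 105.91°  ·
  (0,2): δ = 64.33°  ·
  (0,3): δ = 27.01°  ✓
  (0,4): δ = 33.51°  ·
  (0,5): δ = 90.96°  ·
  (0,6): δ = 132.00°  ·
  (1,2): δ = 138.41°  ·
  (1,3): δ = 101.09°  ·
  (1,4): δ = 40.58°  ·
  (1,5): δ = 16.87°  ✓
  (1,6): δ = 57.91°  ·
  (2,3): δ = 142.68°  ·
  (2,4): δ = 82.17°  ·
  (2,5): δ = 24.71°  ✓
  (2,6): δ = 16.33°  ✓
  (3,4): δ = 119.49°  ·
  (3,5): δ = 62.03°  ·
  (3,6): δ = 20.99°  ✓
  (4,5): δ = 122.54°  ·
  (4,6): δ = 81.51°  ·
  (5,6): δ = 138.96°  ·
antipodal pairs: 5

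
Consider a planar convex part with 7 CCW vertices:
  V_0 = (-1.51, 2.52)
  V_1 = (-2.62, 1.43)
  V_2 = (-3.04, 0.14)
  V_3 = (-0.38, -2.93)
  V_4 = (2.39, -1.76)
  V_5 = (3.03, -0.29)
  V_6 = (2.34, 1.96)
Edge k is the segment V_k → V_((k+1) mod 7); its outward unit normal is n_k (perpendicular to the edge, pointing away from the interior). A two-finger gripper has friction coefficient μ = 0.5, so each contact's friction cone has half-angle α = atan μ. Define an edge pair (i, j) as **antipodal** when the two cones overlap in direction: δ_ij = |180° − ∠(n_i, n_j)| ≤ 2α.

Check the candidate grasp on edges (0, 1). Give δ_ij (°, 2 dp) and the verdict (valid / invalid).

δ = 152.51°, invalid

α = atan 0.5 = 26.57°;  2α = 53.13°
edge 0: e_0 = (-1.11, -1.09);  n_0 = (-0.7006, +0.7135)
edge 1: e_1 = (-0.42, -1.29);  n_1 = (-0.9509, +0.3096)
∠(n_0, n_1) = 27.49°
δ = |180° − 27.49°| = 152.51°
152.51° > 2α = 53.13°  →  invalid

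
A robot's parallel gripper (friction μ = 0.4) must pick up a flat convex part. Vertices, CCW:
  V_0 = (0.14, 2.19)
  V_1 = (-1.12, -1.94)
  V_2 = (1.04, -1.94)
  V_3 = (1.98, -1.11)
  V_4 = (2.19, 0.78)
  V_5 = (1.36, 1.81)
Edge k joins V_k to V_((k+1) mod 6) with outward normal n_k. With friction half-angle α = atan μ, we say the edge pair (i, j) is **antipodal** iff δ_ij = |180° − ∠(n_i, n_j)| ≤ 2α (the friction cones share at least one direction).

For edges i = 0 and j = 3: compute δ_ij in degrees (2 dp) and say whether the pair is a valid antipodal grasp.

α = atan 0.4 = 21.80°;  2α = 43.60°
edge 0: e_0 = (-1.26, -4.13);  n_0 = (-0.9565, +0.2918)
edge 3: e_3 = (+0.21, +1.89);  n_3 = (+0.9939, -0.1104)
∠(n_0, n_3) = 169.37°
δ = |180° − 169.37°| = 10.63°
10.63° ≤ 2α = 43.60°  →  valid

δ = 10.63°, valid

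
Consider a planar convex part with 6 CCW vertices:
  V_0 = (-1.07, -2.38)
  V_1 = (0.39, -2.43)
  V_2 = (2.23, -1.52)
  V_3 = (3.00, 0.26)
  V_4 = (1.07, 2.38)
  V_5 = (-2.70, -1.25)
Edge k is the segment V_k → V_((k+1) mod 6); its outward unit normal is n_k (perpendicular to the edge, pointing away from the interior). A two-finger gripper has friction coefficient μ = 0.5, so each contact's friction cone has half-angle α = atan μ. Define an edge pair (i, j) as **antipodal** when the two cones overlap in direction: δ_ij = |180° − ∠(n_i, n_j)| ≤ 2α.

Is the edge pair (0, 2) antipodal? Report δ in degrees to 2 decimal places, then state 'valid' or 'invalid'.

α = atan 0.5 = 26.57°;  2α = 53.13°
edge 0: e_0 = (+1.46, -0.05);  n_0 = (-0.0342, -0.9994)
edge 2: e_2 = (+0.77, +1.78);  n_2 = (+0.9178, -0.3970)
∠(n_0, n_2) = 68.57°
δ = |180° − 68.57°| = 111.43°
111.43° > 2α = 53.13°  →  invalid

δ = 111.43°, invalid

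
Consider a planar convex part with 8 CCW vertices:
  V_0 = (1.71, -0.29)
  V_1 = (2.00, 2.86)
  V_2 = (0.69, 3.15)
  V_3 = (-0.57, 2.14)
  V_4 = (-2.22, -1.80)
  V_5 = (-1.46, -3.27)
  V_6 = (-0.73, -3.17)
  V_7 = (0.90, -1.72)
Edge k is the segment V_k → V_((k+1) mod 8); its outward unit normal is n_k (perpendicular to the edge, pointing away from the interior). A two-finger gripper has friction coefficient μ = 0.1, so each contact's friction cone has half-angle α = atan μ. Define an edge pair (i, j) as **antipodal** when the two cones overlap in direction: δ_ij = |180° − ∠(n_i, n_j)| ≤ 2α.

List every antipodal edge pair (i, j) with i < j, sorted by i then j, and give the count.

α = atan 0.1 = 5.71°;  2α = 11.42°
n_0 = (+0.9958, -0.0917)
n_1 = (+0.2161, +0.9764)
n_2 = (-0.6254, +0.7803)
n_3 = (-0.9224, +0.3863)
n_4 = (-0.8883, -0.4593)
n_5 = (+0.1357, -0.9907)
n_6 = (+0.6646, -0.7472)
n_7 = (+0.8701, -0.4929)
  (0,1): δ = 97.22°  ·
  (0,2): δ = 46.02°  ·
  (0,3): δ = 17.46°  ·
  (0,4): δ = 32.60°  ·
  (0,5): δ = 103.06°  ·
  (0,6): δ = 136.92°  ·
  (0,7): δ = 155.73°  ·
  (1,2): δ = 128.80°  ·
  (1,3): δ = 100.24°  ·
  (1,4): δ = 50.18°  ·
  (1,5): δ = 20.28°  ·
  (1,6): δ = 54.14°  ·
  (1,7): δ = 72.95°  ·
  (2,3): δ = 151.44°  ·
  (2,4): δ = 101.38°  ·
  (2,5): δ = 30.92°  ·
  (2,6): δ = 2.94°  ✓
  (2,7): δ = 21.76°  ·
  (3,4): δ = 129.94°  ·
  (3,5): δ = 59.48°  ·
  (3,6): δ = 25.62°  ·
  (3,7): δ = 6.81°  ✓
  (4,5): δ = 109.54°  ·
  (4,6): δ = 75.68°  ·
  (4,7): δ = 56.87°  ·
  (5,6): δ = 146.14°  ·
  (5,7): δ = 127.33°  ·
  (6,7): δ = 161.18°  ·
antipodal pairs: 2

count = 2; pairs: (2,6), (3,7)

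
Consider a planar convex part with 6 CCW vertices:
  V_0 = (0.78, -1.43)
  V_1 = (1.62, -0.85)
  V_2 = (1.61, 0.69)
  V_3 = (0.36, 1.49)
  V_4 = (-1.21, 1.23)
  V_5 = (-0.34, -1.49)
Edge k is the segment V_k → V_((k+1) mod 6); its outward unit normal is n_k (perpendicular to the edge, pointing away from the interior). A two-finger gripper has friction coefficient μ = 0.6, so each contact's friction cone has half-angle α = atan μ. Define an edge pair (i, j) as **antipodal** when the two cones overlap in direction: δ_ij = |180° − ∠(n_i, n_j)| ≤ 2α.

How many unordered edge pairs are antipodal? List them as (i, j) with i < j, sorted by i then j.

α = atan 0.6 = 30.96°;  2α = 61.93°
n_0 = (+0.5682, -0.8229)
n_1 = (+1.0000, +0.0065)
n_2 = (+0.5391, +0.8423)
n_3 = (-0.1634, +0.9866)
n_4 = (-0.9525, -0.3046)
n_5 = (+0.0535, -0.9986)
  (0,1): δ = 124.25°  ·
  (0,2): δ = 67.24°  ·
  (0,3): δ = 25.22°  ✓
  (0,4): δ = 73.11°  ·
  (0,5): δ = 148.44°  ·
  (1,2): δ = 122.99°  ·
  (1,3): δ = 80.97°  ·
  (1,4): δ = 17.36°  ✓
  (1,5): δ = 92.69°  ·
  (2,3): δ = 137.98°  ·
  (2,4): δ = 39.64°  ✓
  (2,5): δ = 35.69°  ✓
  (3,4): δ = 81.67°  ·
  (3,5): δ = 6.34°  ✓
  (4,5): δ = 104.67°  ·
antipodal pairs: 5

count = 5; pairs: (0,3), (1,4), (2,4), (2,5), (3,5)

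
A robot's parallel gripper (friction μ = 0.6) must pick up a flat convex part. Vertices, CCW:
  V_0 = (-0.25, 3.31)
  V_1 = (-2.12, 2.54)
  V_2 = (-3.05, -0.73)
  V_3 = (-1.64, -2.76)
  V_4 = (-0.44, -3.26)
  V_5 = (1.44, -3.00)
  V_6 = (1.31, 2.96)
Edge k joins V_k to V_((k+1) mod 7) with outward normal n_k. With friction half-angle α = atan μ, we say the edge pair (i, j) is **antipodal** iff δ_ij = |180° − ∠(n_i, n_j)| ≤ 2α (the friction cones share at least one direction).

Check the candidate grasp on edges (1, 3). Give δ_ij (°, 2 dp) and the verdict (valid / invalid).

α = atan 0.6 = 30.96°;  2α = 61.93°
edge 1: e_1 = (-0.93, -3.27);  n_1 = (-0.9619, +0.2736)
edge 3: e_3 = (+1.20, -0.50);  n_3 = (-0.3846, -0.9231)
∠(n_1, n_3) = 83.26°
δ = |180° − 83.26°| = 96.74°
96.74° > 2α = 61.93°  →  invalid

δ = 96.74°, invalid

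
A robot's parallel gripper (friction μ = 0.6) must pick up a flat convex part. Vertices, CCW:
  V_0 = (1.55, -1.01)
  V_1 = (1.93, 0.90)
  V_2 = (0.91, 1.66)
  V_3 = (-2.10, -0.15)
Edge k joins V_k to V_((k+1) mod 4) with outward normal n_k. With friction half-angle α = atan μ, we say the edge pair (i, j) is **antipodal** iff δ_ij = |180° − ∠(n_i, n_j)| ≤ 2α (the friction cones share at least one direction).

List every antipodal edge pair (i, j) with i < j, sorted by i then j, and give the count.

α = atan 0.6 = 30.96°;  2α = 61.93°
n_0 = (+0.9808, -0.1951)
n_1 = (+0.5975, +0.8019)
n_2 = (-0.5153, +0.8570)
n_3 = (-0.2293, -0.9733)
  (0,1): δ = 115.44°  ·
  (0,2): δ = 47.73°  ✓
  (0,3): δ = 87.99°  ·
  (1,2): δ = 112.29°  ·
  (1,3): δ = 23.43°  ✓
  (2,3): δ = 44.28°  ✓
antipodal pairs: 3

count = 3; pairs: (0,2), (1,3), (2,3)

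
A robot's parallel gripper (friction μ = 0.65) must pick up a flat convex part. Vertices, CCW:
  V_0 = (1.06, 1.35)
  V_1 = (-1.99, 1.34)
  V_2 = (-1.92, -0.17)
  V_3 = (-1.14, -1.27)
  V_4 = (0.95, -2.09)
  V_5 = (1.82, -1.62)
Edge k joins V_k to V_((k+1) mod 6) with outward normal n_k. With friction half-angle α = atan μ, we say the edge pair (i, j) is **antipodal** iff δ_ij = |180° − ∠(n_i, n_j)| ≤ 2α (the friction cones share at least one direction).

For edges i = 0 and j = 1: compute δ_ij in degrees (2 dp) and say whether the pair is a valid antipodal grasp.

α = atan 0.65 = 33.02°;  2α = 66.05°
edge 0: e_0 = (-3.05, -0.01);  n_0 = (-0.0033, +1.0000)
edge 1: e_1 = (+0.07, -1.51);  n_1 = (-0.9989, -0.0463)
∠(n_0, n_1) = 92.47°
δ = |180° − 92.47°| = 87.53°
87.53° > 2α = 66.05°  →  invalid

δ = 87.53°, invalid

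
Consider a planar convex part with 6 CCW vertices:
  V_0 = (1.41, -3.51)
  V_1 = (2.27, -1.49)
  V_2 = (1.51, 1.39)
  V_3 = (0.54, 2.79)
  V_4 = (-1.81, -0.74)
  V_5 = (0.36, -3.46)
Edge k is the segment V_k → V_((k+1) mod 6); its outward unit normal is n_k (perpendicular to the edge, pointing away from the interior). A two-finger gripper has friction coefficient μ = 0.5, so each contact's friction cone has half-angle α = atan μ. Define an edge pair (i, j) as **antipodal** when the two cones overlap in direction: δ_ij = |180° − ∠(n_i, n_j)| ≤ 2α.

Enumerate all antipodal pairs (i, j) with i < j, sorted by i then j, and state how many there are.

α = atan 0.5 = 26.57°;  2α = 53.13°
n_0 = (+0.9201, -0.3917)
n_1 = (+0.9669, +0.2552)
n_2 = (+0.8220, +0.5695)
n_3 = (-0.8324, +0.5542)
n_4 = (-0.7817, -0.6236)
n_5 = (-0.0476, -0.9989)
  (0,1): δ = 142.16°  ·
  (0,2): δ = 122.22°  ·
  (0,3): δ = 10.59°  ✓
  (0,4): δ = 61.64°  ·
  (0,5): δ = 110.34°  ·
  (1,2): δ = 160.07°  ·
  (1,3): δ = 48.44°  ✓
  (1,4): δ = 23.80°  ✓
  (1,5): δ = 72.49°  ·
  (2,3): δ = 68.37°  ·
  (2,4): δ = 3.87°  ✓
  (2,5): δ = 52.56°  ✓
  (3,4): δ = 107.76°  ·
  (3,5): δ = 59.07°  ·
  (4,5): δ = 131.31°  ·
antipodal pairs: 5

count = 5; pairs: (0,3), (1,3), (1,4), (2,4), (2,5)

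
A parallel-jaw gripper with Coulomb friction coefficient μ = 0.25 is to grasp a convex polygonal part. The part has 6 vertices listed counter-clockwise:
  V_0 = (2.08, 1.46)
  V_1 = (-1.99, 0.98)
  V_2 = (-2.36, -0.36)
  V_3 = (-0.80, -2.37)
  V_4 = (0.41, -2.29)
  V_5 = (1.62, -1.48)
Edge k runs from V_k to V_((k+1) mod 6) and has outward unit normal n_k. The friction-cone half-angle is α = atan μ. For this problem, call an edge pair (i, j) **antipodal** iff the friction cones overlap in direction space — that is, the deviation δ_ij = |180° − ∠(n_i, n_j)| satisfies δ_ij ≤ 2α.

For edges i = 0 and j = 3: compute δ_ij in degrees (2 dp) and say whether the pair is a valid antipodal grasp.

α = atan 0.25 = 14.04°;  2α = 28.07°
edge 0: e_0 = (-4.07, -0.48);  n_0 = (-0.1171, +0.9931)
edge 3: e_3 = (+1.21, +0.08);  n_3 = (+0.0660, -0.9978)
∠(n_0, n_3) = 177.06°
δ = |180° − 177.06°| = 2.94°
2.94° ≤ 2α = 28.07°  →  valid

δ = 2.94°, valid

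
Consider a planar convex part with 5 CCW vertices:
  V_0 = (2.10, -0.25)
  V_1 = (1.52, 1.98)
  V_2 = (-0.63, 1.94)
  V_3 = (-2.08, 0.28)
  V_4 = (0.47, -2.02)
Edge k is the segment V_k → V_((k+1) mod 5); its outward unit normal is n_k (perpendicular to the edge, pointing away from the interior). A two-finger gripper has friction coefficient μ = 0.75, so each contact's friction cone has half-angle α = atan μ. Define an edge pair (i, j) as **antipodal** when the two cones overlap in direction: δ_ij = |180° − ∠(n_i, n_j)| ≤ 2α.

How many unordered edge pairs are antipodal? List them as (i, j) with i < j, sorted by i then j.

α = atan 0.75 = 36.87°;  2α = 73.74°
n_0 = (+0.9678, +0.2517)
n_1 = (-0.0186, +0.9998)
n_2 = (-0.7531, +0.6579)
n_3 = (-0.6698, -0.7426)
n_4 = (+0.7356, -0.6774)
  (0,1): δ = 103.51°  ·
  (0,2): δ = 55.72°  ✓
  (0,3): δ = 33.37°  ✓
  (0,4): δ = 122.78°  ·
  (1,2): δ = 132.20°  ·
  (1,3): δ = 43.12°  ✓
  (1,4): δ = 46.29°  ✓
  (2,3): δ = 90.91°  ·
  (2,4): δ = 1.51°  ✓
  (3,4): δ = 90.59°  ·
antipodal pairs: 5

count = 5; pairs: (0,2), (0,3), (1,3), (1,4), (2,4)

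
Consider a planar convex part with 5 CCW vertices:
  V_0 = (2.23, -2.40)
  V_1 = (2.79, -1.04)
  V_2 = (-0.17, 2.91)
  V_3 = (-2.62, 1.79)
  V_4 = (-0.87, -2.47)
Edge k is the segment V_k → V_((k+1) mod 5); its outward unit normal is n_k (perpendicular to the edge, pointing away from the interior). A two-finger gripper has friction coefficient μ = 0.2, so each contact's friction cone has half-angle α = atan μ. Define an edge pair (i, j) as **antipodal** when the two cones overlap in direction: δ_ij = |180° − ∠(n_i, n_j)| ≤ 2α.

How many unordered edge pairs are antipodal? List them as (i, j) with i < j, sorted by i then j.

count = 1; pairs: (1,3)

α = atan 0.2 = 11.31°;  2α = 22.62°
n_0 = (+0.9247, -0.3807)
n_1 = (+0.8002, +0.5997)
n_2 = (-0.4158, +0.9095)
n_3 = (-0.9250, -0.3800)
n_4 = (+0.0226, -0.9997)
  (0,1): δ = 120.77°  ·
  (0,2): δ = 43.05°  ·
  (0,3): δ = 44.71°  ·
  (0,4): δ = 113.67°  ·
  (1,2): δ = 102.28°  ·
  (1,3): δ = 14.51°  ✓
  (1,4): δ = 54.45°  ·
  (2,3): δ = 92.23°  ·
  (2,4): δ = 23.27°  ·
  (3,4): δ = 111.04°  ·
antipodal pairs: 1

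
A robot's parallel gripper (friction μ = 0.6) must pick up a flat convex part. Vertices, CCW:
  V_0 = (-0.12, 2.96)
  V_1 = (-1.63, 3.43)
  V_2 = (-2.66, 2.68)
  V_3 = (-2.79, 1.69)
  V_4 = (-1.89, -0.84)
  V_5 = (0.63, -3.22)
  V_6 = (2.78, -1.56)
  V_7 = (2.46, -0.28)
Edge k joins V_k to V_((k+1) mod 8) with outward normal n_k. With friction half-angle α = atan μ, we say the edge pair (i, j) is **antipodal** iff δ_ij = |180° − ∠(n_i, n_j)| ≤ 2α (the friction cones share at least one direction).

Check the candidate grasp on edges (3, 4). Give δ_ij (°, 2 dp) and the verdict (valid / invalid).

α = atan 0.6 = 30.96°;  2α = 61.93°
edge 3: e_3 = (+0.90, -2.53);  n_3 = (-0.9422, -0.3352)
edge 4: e_4 = (+2.52, -2.38);  n_4 = (-0.6866, -0.7270)
∠(n_3, n_4) = 27.05°
δ = |180° − 27.05°| = 152.95°
152.95° > 2α = 61.93°  →  invalid

δ = 152.95°, invalid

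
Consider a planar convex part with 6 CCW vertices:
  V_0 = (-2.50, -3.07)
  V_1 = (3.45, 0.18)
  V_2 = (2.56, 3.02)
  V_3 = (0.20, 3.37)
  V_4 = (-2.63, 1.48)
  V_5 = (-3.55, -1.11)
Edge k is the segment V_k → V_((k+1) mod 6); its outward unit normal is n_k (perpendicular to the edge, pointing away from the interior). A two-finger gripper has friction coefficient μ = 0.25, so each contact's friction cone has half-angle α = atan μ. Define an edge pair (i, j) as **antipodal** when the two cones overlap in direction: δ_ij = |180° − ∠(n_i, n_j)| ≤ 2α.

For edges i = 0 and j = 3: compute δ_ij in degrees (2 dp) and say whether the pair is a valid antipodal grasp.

δ = 5.09°, valid

α = atan 0.25 = 14.04°;  2α = 28.07°
edge 0: e_0 = (+5.95, +3.25);  n_0 = (+0.4794, -0.8776)
edge 3: e_3 = (-2.83, -1.89);  n_3 = (-0.5554, +0.8316)
∠(n_0, n_3) = 174.91°
δ = |180° − 174.91°| = 5.09°
5.09° ≤ 2α = 28.07°  →  valid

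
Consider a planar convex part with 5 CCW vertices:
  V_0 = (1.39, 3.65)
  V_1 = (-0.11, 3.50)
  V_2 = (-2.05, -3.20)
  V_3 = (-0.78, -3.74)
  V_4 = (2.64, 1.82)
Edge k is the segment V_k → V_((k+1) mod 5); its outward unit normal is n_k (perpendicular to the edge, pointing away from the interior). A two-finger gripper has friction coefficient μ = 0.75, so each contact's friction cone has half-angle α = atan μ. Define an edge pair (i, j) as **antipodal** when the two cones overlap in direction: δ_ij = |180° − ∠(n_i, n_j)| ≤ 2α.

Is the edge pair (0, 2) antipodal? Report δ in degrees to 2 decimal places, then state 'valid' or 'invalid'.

δ = 28.75°, valid

α = atan 0.75 = 36.87°;  2α = 73.74°
edge 0: e_0 = (-1.50, -0.15);  n_0 = (-0.0995, +0.9950)
edge 2: e_2 = (+1.27, -0.54);  n_2 = (-0.3913, -0.9203)
∠(n_0, n_2) = 151.25°
δ = |180° − 151.25°| = 28.75°
28.75° ≤ 2α = 73.74°  →  valid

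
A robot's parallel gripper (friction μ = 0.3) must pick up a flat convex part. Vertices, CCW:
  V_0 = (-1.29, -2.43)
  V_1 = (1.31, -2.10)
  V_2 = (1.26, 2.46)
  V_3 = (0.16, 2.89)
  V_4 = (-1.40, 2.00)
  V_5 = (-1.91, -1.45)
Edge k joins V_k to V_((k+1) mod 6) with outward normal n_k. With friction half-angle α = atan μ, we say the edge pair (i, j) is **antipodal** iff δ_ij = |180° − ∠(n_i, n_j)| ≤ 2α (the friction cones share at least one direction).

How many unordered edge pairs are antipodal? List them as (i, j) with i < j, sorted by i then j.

α = atan 0.3 = 16.70°;  2α = 33.40°
n_0 = (+0.1259, -0.9920)
n_1 = (+0.9999, +0.0110)
n_2 = (+0.3641, +0.9314)
n_3 = (-0.4955, +0.8686)
n_4 = (-0.9892, +0.1462)
n_5 = (-0.8451, -0.5346)
  (0,1): δ = 96.61°  ·
  (0,2): δ = 28.58°  ✓
  (0,3): δ = 22.47°  ✓
  (0,4): δ = 74.36°  ·
  (0,5): δ = 115.09°  ·
  (1,2): δ = 111.98°  ·
  (1,3): δ = 60.92°  ·
  (1,4): δ = 9.04°  ✓
  (1,5): δ = 31.69°  ✓
  (2,3): δ = 128.94°  ·
  (2,4): δ = 77.06°  ·
  (2,5): δ = 36.33°  ·
  (3,4): δ = 128.11°  ·
  (3,5): δ = 87.39°  ·
  (4,5): δ = 139.27°  ·
antipodal pairs: 4

count = 4; pairs: (0,2), (0,3), (1,4), (1,5)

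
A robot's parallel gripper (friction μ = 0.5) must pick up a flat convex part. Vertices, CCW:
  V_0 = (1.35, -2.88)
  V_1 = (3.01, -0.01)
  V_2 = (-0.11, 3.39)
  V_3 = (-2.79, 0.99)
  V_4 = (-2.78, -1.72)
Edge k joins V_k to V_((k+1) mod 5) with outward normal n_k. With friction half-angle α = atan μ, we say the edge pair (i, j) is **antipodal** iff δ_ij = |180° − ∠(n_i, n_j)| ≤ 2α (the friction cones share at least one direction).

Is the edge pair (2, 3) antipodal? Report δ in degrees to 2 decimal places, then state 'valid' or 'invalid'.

α = atan 0.5 = 26.57°;  2α = 53.13°
edge 2: e_2 = (-2.68, -2.40);  n_2 = (-0.6671, +0.7450)
edge 3: e_3 = (+0.01, -2.71);  n_3 = (-1.0000, -0.0037)
∠(n_2, n_3) = 48.37°
δ = |180° − 48.37°| = 131.63°
131.63° > 2α = 53.13°  →  invalid

δ = 131.63°, invalid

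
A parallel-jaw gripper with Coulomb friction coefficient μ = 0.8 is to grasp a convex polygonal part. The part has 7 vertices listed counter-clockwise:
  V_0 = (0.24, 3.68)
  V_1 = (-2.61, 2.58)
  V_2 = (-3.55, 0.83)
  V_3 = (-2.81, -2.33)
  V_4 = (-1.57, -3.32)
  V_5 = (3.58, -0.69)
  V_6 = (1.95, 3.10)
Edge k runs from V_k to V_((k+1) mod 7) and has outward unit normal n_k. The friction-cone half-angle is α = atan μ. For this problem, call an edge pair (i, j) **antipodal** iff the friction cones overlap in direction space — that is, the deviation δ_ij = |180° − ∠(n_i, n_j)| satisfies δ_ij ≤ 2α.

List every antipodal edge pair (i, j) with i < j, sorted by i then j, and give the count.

α = atan 0.8 = 38.66°;  2α = 77.32°
n_0 = (-0.3601, +0.9329)
n_1 = (-0.8810, +0.4732)
n_2 = (-0.9737, -0.2280)
n_3 = (-0.6239, -0.7815)
n_4 = (+0.4548, -0.8906)
n_5 = (+0.9186, +0.3951)
n_6 = (+0.3212, +0.9470)
  (0,1): δ = 139.35°  ·
  (0,2): δ = 97.92°  ·
  (0,3): δ = 59.71°  ✓
  (0,4): δ = 5.95°  ✓
  (0,5): δ = 92.17°  ·
  (0,6): δ = 140.16°  ·
  (1,2): δ = 138.58°  ·
  (1,3): δ = 100.36°  ·
  (1,4): δ = 34.71°  ✓
  (1,5): δ = 51.51°  ✓
  (1,6): δ = 99.51°  ·
  (2,3): δ = 141.78°  ·
  (2,4): δ = 76.13°  ✓
  (2,5): δ = 10.09°  ✓
  (2,6): δ = 58.08°  ✓
  (3,4): δ = 114.34°  ·
  (3,5): δ = 28.13°  ✓
  (3,6): δ = 19.87°  ✓
  (4,5): δ = 93.78°  ·
  (4,6): δ = 45.79°  ✓
  (5,6): δ = 132.01°  ·
antipodal pairs: 10

count = 10; pairs: (0,3), (0,4), (1,4), (1,5), (2,4), (2,5), (2,6), (3,5), (3,6), (4,6)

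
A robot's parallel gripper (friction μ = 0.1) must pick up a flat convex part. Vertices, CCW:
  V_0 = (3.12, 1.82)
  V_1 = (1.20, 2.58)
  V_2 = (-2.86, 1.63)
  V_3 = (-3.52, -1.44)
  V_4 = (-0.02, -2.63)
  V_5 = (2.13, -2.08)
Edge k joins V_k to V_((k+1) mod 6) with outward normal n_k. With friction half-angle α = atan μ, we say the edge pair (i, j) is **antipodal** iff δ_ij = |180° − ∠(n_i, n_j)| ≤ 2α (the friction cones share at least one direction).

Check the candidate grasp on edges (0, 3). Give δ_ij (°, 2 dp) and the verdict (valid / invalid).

δ = 2.82°, valid

α = atan 0.1 = 5.71°;  2α = 11.42°
edge 0: e_0 = (-1.92, +0.76);  n_0 = (+0.3680, +0.9298)
edge 3: e_3 = (+3.50, -1.19);  n_3 = (-0.3219, -0.9468)
∠(n_0, n_3) = 177.18°
δ = |180° − 177.18°| = 2.82°
2.82° ≤ 2α = 11.42°  →  valid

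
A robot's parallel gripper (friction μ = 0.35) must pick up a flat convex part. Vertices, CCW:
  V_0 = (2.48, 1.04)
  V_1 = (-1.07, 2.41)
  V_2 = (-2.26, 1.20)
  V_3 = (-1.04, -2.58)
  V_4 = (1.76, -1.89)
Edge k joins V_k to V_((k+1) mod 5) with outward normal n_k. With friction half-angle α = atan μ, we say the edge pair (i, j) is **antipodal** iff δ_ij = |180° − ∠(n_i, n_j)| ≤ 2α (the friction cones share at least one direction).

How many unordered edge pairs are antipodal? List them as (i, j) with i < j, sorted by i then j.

count = 4; pairs: (0,3), (1,3), (1,4), (2,4)

α = atan 0.35 = 19.29°;  2α = 38.58°
n_0 = (+0.3600, +0.9329)
n_1 = (-0.7130, +0.7012)
n_2 = (-0.9517, -0.3071)
n_3 = (+0.2393, -0.9710)
n_4 = (+0.9711, -0.2386)
  (0,1): δ = 113.42°  ·
  (0,2): δ = 51.01°  ·
  (0,3): δ = 34.95°  ✓
  (0,4): δ = 97.30°  ·
  (1,2): δ = 117.59°  ·
  (1,3): δ = 31.63°  ✓
  (1,4): δ = 30.72°  ✓
  (2,3): δ = 94.04°  ·
  (2,4): δ = 31.69°  ✓
  (3,4): δ = 117.65°  ·
antipodal pairs: 4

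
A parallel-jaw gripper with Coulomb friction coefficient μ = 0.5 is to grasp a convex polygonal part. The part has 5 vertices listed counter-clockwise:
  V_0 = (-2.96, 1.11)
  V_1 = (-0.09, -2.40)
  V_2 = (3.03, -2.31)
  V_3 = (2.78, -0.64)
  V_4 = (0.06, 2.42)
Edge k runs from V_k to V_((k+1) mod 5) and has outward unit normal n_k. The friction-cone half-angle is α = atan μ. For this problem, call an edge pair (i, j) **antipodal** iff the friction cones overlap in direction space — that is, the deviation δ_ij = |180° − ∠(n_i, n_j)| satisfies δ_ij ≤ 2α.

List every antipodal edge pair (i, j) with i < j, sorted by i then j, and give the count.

count = 4; pairs: (0,2), (0,3), (1,3), (1,4)

α = atan 0.5 = 26.57°;  2α = 53.13°
n_0 = (-0.7742, -0.6330)
n_1 = (+0.0288, -0.9996)
n_2 = (+0.9890, +0.1481)
n_3 = (+0.7474, +0.6644)
n_4 = (-0.3979, +0.9174)
  (0,1): δ = 127.62°  ·
  (0,2): δ = 30.76°  ✓
  (0,3): δ = 2.36°  ✓
  (0,4): δ = 74.18°  ·
  (1,2): δ = 83.14°  ·
  (1,3): δ = 50.02°  ✓
  (1,4): δ = 21.80°  ✓
  (2,3): δ = 146.88°  ·
  (2,4): δ = 75.06°  ·
  (3,4): δ = 108.18°  ·
antipodal pairs: 4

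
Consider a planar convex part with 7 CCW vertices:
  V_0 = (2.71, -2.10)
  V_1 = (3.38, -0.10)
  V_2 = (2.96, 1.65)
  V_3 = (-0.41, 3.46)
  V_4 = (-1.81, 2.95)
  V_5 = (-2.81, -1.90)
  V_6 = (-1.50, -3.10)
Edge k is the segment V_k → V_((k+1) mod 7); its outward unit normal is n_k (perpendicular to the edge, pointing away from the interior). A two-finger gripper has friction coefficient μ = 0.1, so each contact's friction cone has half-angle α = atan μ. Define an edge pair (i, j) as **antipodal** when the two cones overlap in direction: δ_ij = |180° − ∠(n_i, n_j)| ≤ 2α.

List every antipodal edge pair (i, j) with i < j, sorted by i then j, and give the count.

count = 2; pairs: (0,4), (3,6)

α = atan 0.1 = 5.71°;  2α = 11.42°
n_0 = (+0.9482, -0.3176)
n_1 = (+0.9724, +0.2334)
n_2 = (+0.4732, +0.8810)
n_3 = (-0.3423, +0.9396)
n_4 = (-0.9794, +0.2019)
n_5 = (-0.6755, -0.7374)
n_6 = (+0.2311, -0.9729)
  (0,1): δ = 147.98°  ·
  (0,2): δ = 99.72°  ·
  (0,3): δ = 51.46°  ·
  (0,4): δ = 6.87°  ✓
  (0,5): δ = 66.03°  ·
  (0,6): δ = 121.88°  ·
  (1,2): δ = 131.74°  ·
  (1,3): δ = 83.48°  ·
  (1,4): δ = 25.15°  ·
  (1,5): δ = 34.01°  ·
  (1,6): δ = 89.87°  ·
  (2,3): δ = 131.74°  ·
  (2,4): δ = 73.41°  ·
  (2,5): δ = 14.25°  ·
  (2,6): δ = 41.60°  ·
  (3,4): δ = 121.67°  ·
  (3,5): δ = 62.51°  ·
  (3,6): δ = 6.65°  ✓
  (4,5): δ = 120.84°  ·
  (4,6): δ = 64.99°  ·
  (5,6): δ = 124.15°  ·
antipodal pairs: 2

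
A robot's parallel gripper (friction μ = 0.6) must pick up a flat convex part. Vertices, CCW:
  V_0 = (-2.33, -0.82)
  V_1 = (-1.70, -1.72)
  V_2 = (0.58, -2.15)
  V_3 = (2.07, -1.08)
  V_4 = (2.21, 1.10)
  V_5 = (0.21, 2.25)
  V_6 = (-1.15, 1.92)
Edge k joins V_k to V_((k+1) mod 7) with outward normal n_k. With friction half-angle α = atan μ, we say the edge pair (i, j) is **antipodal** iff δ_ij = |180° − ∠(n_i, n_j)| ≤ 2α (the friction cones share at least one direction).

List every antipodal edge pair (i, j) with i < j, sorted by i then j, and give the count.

α = atan 0.6 = 30.96°;  2α = 61.93°
n_0 = (-0.8192, -0.5735)
n_1 = (-0.1853, -0.9827)
n_2 = (+0.5833, -0.8123)
n_3 = (+0.9979, -0.0641)
n_4 = (+0.4985, +0.8669)
n_5 = (-0.2358, +0.9718)
n_6 = (-0.9185, +0.3955)
  (0,1): δ = 135.67°  ·
  (0,2): δ = 89.31°  ·
  (0,3): δ = 38.67°  ✓
  (0,4): δ = 25.11°  ✓
  (0,5): δ = 68.65°  ·
  (0,6): δ = 121.71°  ·
  (1,2): δ = 133.64°  ·
  (1,3): δ = 82.99°  ·
  (1,4): δ = 19.22°  ✓
  (1,5): δ = 24.32°  ✓
  (1,6): δ = 77.38°  ·
  (2,3): δ = 129.36°  ·
  (2,4): δ = 65.58°  ·
  (2,5): δ = 22.04°  ✓
  (2,6): δ = 31.02°  ✓
  (3,4): δ = 116.22°  ·
  (3,5): δ = 72.69°  ·
  (3,6): δ = 19.62°  ✓
  (4,5): δ = 136.46°  ·
  (4,6): δ = 83.40°  ·
  (5,6): δ = 126.94°  ·
antipodal pairs: 7

count = 7; pairs: (0,3), (0,4), (1,4), (1,5), (2,5), (2,6), (3,6)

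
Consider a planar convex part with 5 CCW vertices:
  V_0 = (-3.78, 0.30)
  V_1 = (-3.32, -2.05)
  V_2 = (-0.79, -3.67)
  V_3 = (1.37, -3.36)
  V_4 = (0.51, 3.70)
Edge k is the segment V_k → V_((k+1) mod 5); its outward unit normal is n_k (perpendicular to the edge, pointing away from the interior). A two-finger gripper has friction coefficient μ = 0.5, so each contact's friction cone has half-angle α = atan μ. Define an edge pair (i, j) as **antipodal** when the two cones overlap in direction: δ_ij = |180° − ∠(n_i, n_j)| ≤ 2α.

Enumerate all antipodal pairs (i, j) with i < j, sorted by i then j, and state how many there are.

α = atan 0.5 = 26.57°;  2α = 53.13°
n_0 = (-0.9814, -0.1921)
n_1 = (-0.5392, -0.8422)
n_2 = (+0.1421, -0.9899)
n_3 = (+0.9927, +0.1209)
n_4 = (-0.6211, +0.7837)
  (0,1): δ = 133.71°  ·
  (0,2): δ = 92.91°  ·
  (0,3): δ = 4.13°  ✓
  (0,4): δ = 117.32°  ·
  (1,2): δ = 139.20°  ·
  (1,3): δ = 50.42°  ✓
  (1,4): δ = 71.03°  ·
  (2,3): δ = 91.22°  ·
  (2,4): δ = 30.23°  ✓
  (3,4): δ = 58.55°  ·
antipodal pairs: 3

count = 3; pairs: (0,3), (1,3), (2,4)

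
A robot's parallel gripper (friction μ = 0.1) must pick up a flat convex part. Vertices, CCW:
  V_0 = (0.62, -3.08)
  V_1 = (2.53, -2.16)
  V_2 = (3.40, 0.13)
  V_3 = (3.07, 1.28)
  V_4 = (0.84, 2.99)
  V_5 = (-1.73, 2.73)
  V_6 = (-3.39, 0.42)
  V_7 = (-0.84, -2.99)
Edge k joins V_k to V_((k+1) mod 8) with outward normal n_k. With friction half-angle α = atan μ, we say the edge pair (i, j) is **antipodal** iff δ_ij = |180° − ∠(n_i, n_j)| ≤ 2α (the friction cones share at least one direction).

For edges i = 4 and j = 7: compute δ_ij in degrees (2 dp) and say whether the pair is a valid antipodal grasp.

α = atan 0.1 = 5.71°;  2α = 11.42°
edge 4: e_4 = (-2.57, -0.26);  n_4 = (-0.1007, +0.9949)
edge 7: e_7 = (+1.46, -0.09);  n_7 = (-0.0615, -0.9981)
∠(n_4, n_7) = 170.70°
δ = |180° − 170.70°| = 9.30°
9.30° ≤ 2α = 11.42°  →  valid

δ = 9.30°, valid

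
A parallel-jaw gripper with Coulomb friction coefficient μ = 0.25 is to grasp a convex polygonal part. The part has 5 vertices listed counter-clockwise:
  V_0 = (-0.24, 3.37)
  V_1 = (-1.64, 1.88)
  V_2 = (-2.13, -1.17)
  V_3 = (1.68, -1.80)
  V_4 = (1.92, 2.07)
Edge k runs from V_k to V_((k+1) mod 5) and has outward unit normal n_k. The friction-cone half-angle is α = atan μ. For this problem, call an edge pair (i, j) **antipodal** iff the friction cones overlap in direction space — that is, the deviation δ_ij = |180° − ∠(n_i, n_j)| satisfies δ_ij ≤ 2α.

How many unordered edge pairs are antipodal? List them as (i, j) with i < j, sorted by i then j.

count = 2; pairs: (1,3), (2,4)

α = atan 0.25 = 14.04°;  2α = 28.07°
n_0 = (-0.7288, +0.6848)
n_1 = (-0.9873, +0.1586)
n_2 = (-0.1631, -0.9866)
n_3 = (+0.9981, -0.0619)
n_4 = (+0.5157, +0.8568)
  (0,1): δ = 145.91°  ·
  (0,2): δ = 56.17°  ·
  (0,3): δ = 39.67°  ·
  (0,4): δ = 102.17°  ·
  (1,2): δ = 90.26°  ·
  (1,3): δ = 5.58°  ✓
  (1,4): δ = 68.09°  ·
  (2,3): δ = 84.16°  ·
  (2,4): δ = 21.65°  ✓
  (3,4): δ = 117.49°  ·
antipodal pairs: 2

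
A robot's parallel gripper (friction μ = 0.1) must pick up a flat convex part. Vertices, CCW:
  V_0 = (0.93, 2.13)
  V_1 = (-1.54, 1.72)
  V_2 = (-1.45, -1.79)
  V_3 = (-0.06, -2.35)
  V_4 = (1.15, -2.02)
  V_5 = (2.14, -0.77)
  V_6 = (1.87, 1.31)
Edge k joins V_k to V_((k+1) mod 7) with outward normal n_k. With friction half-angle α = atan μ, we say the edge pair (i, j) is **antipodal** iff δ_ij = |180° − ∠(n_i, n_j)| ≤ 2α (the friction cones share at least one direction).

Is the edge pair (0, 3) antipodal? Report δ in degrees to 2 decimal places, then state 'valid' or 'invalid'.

α = atan 0.1 = 5.71°;  2α = 11.42°
edge 0: e_0 = (-2.47, -0.41);  n_0 = (-0.1638, +0.9865)
edge 3: e_3 = (+1.21, +0.33);  n_3 = (+0.2631, -0.9648)
∠(n_0, n_3) = 174.17°
δ = |180° − 174.17°| = 5.83°
5.83° ≤ 2α = 11.42°  →  valid

δ = 5.83°, valid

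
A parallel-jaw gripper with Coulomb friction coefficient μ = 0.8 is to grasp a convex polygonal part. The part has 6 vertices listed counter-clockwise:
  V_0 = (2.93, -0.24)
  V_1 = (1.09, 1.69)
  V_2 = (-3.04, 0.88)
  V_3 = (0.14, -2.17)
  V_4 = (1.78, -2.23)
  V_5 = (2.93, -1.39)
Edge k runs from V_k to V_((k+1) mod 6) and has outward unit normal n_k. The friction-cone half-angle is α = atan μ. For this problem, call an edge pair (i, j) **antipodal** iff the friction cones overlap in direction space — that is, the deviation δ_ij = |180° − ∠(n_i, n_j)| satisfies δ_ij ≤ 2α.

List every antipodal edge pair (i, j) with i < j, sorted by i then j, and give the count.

count = 6; pairs: (0,2), (0,3), (1,2), (1,3), (1,4), (2,5)

α = atan 0.8 = 38.66°;  2α = 77.32°
n_0 = (+0.7238, +0.6900)
n_1 = (-0.1925, +0.9813)
n_2 = (-0.6922, -0.7217)
n_3 = (-0.0366, -0.9993)
n_4 = (+0.5898, -0.8075)
n_5 = (+1.0000, -0.0000)
  (0,1): δ = 122.54°  ·
  (0,2): δ = 2.56°  ✓
  (0,3): δ = 44.27°  ✓
  (0,4): δ = 82.51°  ·
  (0,5): δ = 136.37°  ·
  (1,2): δ = 54.90°  ✓
  (1,3): δ = 13.19°  ✓
  (1,4): δ = 25.05°  ✓
  (1,5): δ = 78.90°  ·
  (2,3): δ = 138.29°  ·
  (2,4): δ = 100.05°  ·
  (2,5): δ = 46.20°  ✓
  (3,4): δ = 141.76°  ·
  (3,5): δ = 87.90°  ·
  (4,5): δ = 126.15°  ·
antipodal pairs: 6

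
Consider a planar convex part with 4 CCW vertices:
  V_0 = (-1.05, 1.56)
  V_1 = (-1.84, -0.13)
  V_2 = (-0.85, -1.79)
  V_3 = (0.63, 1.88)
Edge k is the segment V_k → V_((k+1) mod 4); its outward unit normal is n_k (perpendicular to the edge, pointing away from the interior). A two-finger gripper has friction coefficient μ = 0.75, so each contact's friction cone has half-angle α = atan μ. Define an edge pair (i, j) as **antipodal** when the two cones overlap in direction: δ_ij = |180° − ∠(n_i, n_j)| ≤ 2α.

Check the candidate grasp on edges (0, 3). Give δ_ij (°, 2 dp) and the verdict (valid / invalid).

α = atan 0.75 = 36.87°;  2α = 73.74°
edge 0: e_0 = (-0.79, -1.69);  n_0 = (-0.9059, +0.4235)
edge 3: e_3 = (-1.68, -0.32);  n_3 = (-0.1871, +0.9823)
∠(n_0, n_3) = 54.16°
δ = |180° − 54.16°| = 125.84°
125.84° > 2α = 73.74°  →  invalid

δ = 125.84°, invalid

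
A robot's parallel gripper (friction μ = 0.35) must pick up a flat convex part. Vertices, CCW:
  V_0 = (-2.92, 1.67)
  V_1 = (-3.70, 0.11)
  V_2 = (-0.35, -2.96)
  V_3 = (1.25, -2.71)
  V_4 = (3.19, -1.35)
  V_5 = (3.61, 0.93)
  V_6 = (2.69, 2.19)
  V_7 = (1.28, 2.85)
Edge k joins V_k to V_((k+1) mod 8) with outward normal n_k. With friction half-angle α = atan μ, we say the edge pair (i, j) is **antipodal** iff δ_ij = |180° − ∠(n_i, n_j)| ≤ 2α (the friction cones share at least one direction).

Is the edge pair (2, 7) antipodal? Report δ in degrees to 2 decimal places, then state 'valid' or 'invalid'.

δ = 6.81°, valid

α = atan 0.35 = 19.29°;  2α = 38.58°
edge 2: e_2 = (+1.60, +0.25);  n_2 = (+0.1544, -0.9880)
edge 7: e_7 = (-4.20, -1.18);  n_7 = (-0.2705, +0.9627)
∠(n_2, n_7) = 173.19°
δ = |180° − 173.19°| = 6.81°
6.81° ≤ 2α = 38.58°  →  valid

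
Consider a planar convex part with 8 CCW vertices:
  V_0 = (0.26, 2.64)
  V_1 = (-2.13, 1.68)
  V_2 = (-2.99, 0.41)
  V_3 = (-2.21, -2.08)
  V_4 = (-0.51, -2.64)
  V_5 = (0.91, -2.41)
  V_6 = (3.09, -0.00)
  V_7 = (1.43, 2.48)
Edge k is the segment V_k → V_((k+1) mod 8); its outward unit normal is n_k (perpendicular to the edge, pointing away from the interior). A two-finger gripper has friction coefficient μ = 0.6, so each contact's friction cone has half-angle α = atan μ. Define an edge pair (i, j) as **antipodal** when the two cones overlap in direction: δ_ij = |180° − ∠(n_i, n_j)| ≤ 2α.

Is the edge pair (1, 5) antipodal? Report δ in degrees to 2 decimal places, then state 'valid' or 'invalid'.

δ = 8.03°, valid

α = atan 0.6 = 30.96°;  2α = 61.93°
edge 1: e_1 = (-0.86, -1.27);  n_1 = (-0.8280, +0.5607)
edge 5: e_5 = (+2.18, +2.41);  n_5 = (+0.7416, -0.6708)
∠(n_1, n_5) = 171.97°
δ = |180° − 171.97°| = 8.03°
8.03° ≤ 2α = 61.93°  →  valid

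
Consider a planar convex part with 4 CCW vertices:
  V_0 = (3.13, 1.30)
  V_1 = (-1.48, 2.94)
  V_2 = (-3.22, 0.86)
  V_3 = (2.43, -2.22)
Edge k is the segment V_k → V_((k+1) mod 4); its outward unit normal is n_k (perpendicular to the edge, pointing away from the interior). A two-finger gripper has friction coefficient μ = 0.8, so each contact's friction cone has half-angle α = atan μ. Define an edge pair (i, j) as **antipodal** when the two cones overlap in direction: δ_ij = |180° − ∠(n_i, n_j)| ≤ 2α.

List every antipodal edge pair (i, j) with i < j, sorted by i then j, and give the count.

α = atan 0.8 = 38.66°;  2α = 77.32°
n_0 = (+0.3352, +0.9422)
n_1 = (-0.7670, +0.6416)
n_2 = (-0.4786, -0.8780)
n_3 = (+0.9808, -0.1950)
  (0,1): δ = 110.33°  ·
  (0,2): δ = 9.01°  ✓
  (0,3): δ = 98.34°  ·
  (1,2): δ = 78.68°  ·
  (1,3): δ = 28.67°  ✓
  (2,3): δ = 72.65°  ✓
antipodal pairs: 3

count = 3; pairs: (0,2), (1,3), (2,3)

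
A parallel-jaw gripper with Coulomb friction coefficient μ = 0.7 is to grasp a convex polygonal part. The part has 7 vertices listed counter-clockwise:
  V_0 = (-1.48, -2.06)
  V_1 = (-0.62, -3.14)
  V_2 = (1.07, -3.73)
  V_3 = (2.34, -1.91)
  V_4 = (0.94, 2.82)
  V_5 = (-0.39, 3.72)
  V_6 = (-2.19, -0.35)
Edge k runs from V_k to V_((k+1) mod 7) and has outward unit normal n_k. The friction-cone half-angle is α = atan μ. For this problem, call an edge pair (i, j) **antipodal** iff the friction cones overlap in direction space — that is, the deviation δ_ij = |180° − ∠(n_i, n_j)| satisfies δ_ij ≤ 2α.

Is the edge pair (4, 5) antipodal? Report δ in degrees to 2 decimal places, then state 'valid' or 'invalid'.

α = atan 0.7 = 34.99°;  2α = 69.98°
edge 4: e_4 = (-1.33, +0.90);  n_4 = (+0.5604, +0.8282)
edge 5: e_5 = (-1.80, -4.07);  n_5 = (-0.9146, +0.4045)
∠(n_4, n_5) = 100.23°
δ = |180° − 100.23°| = 79.77°
79.77° > 2α = 69.98°  →  invalid

δ = 79.77°, invalid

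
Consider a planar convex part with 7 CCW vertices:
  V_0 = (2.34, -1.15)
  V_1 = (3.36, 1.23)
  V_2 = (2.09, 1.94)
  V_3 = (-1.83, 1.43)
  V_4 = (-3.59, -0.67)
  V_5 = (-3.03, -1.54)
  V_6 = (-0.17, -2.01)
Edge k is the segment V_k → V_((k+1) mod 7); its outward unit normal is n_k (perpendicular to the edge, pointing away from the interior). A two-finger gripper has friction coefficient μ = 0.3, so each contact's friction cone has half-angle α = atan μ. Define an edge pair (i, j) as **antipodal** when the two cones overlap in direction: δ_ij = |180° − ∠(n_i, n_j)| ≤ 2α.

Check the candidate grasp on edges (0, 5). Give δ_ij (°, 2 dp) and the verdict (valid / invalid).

δ = 103.87°, invalid

α = atan 0.3 = 16.70°;  2α = 33.40°
edge 0: e_0 = (+1.02, +2.38);  n_0 = (+0.9191, -0.3939)
edge 5: e_5 = (+2.86, -0.47);  n_5 = (-0.1622, -0.9868)
∠(n_0, n_5) = 76.13°
δ = |180° − 76.13°| = 103.87°
103.87° > 2α = 33.40°  →  invalid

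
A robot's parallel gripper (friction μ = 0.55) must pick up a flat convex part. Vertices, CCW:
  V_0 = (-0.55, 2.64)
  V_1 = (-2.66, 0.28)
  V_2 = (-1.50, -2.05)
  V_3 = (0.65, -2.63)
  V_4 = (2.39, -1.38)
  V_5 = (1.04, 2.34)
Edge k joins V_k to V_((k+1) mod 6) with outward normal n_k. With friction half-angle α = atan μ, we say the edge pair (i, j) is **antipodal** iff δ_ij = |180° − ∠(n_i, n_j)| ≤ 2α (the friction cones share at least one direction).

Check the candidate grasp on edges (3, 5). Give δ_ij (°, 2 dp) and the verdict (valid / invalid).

δ = 46.38°, valid

α = atan 0.55 = 28.81°;  2α = 57.62°
edge 3: e_3 = (+1.74, +1.25);  n_3 = (+0.5834, -0.8122)
edge 5: e_5 = (-1.59, +0.30);  n_5 = (+0.1854, +0.9827)
∠(n_3, n_5) = 133.62°
δ = |180° − 133.62°| = 46.38°
46.38° ≤ 2α = 57.62°  →  valid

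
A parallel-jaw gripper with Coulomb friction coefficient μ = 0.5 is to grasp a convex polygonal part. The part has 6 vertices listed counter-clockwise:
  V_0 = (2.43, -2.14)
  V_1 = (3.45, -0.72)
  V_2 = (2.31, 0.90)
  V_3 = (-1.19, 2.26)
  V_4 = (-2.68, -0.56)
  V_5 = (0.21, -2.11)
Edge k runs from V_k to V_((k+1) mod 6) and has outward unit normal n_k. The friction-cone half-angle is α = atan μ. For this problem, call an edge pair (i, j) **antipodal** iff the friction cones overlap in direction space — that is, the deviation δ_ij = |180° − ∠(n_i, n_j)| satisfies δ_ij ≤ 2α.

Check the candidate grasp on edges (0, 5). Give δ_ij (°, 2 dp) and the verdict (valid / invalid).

α = atan 0.5 = 26.57°;  2α = 53.13°
edge 0: e_0 = (+1.02, +1.42);  n_0 = (+0.8122, -0.5834)
edge 5: e_5 = (+2.22, -0.03);  n_5 = (-0.0135, -0.9999)
∠(n_0, n_5) = 55.08°
δ = |180° − 55.08°| = 124.92°
124.92° > 2α = 53.13°  →  invalid

δ = 124.92°, invalid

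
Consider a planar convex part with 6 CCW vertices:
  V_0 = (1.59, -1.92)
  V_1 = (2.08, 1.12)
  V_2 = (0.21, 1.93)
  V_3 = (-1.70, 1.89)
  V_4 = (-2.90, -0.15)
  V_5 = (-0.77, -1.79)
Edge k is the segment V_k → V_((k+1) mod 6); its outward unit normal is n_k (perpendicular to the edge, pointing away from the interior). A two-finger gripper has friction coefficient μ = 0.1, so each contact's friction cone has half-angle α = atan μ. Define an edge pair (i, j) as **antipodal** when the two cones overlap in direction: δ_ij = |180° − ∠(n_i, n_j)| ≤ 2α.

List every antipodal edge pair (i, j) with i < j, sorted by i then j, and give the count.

count = 1; pairs: (2,5)

α = atan 0.1 = 5.71°;  2α = 11.42°
n_0 = (+0.9873, -0.1591)
n_1 = (+0.3975, +0.9176)
n_2 = (-0.0209, +0.9998)
n_3 = (-0.8619, +0.5070)
n_4 = (-0.6101, -0.7923)
n_5 = (-0.0550, -0.9985)
  (0,1): δ = 104.26°  ·
  (0,2): δ = 79.64°  ·
  (0,3): δ = 21.31°  ·
  (0,4): δ = 61.56°  ·
  (0,5): δ = 96.00°  ·
  (1,2): δ = 155.38°  ·
  (1,3): δ = 97.05°  ·
  (1,4): δ = 14.17°  ·
  (1,5): δ = 20.27°  ·
  (2,3): δ = 121.67°  ·
  (2,4): δ = 38.79°  ·
  (2,5): δ = 4.35°  ✓
  (3,4): δ = 97.13°  ·
  (3,5): δ = 62.69°  ·
  (4,5): δ = 145.56°  ·
antipodal pairs: 1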